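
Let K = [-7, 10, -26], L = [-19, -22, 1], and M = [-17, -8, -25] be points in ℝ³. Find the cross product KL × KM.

(454, -258, -104)

KL = (-12, -32, 27)
KM = (-10, -18, 1)
i: (-32)·1 - 27·(-18) = -32 - (-486) = 454
j: 27·(-10) - (-12)·1 = -270 - (-12) = -258
k: (-12)·(-18) - (-32)·(-10) = 216 - 320 = -104
KL × KM = (454, -258, -104)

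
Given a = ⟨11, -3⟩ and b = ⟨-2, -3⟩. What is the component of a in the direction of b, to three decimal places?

a · b = 11·(-2) + (-3)·(-3) = -22 + 9 = -13
|b| = √(4 + 9) = √13 ≈ 3.6056
comp_b a = -13 / √13 ≈ -3.606

-3.606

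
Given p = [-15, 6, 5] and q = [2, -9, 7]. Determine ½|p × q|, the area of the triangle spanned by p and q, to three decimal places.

i: 6·7 - 5·(-9) = 42 - (-45) = 87
j: 5·2 - (-15)·7 = 10 - (-105) = 115
k: (-15)·(-9) - 6·2 = 135 - 12 = 123
p × q = (87, 115, 123)
|p × q| = √(87² + 115² + 123²) = √35923 ≈ 189.5336
area = ½ · 189.5336 ≈ 94.767

94.767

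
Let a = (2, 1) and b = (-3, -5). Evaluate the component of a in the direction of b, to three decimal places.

a · b = 2·(-3) + 1·(-5) = -6 - 5 = -11
|b| = √(9 + 25) = √34 ≈ 5.8310
comp_b a = -11 / √34 ≈ -1.886

-1.886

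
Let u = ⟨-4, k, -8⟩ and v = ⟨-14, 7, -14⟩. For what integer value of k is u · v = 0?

u · v = (-4)·(-14) + k·7 + (-8)·(-14) = 168 + 7k
Set equal to 0: 7k = -168, so k = -24.

-24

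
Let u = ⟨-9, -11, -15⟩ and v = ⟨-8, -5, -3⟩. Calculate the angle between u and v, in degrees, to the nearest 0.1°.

u · v = (-9)·(-8) + (-11)·(-5) + (-15)·(-3) = 72 + 55 + 45 = 172
|u|² = 81 + 121 + 225 = 427,  |u| = √427 ≈ 20.663978
|v|² = 64 + 25 + 9 = 98,  |v| = √98 ≈ 9.899495
cos θ = 172 / (20.663978 · 9.899495) ≈ 0.84082
θ = arccos(0.84082) ≈ 32.8°

32.8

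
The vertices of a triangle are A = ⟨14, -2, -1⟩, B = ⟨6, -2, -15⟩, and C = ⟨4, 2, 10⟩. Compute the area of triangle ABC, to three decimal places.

118.474

AB = (-8, 0, -14),  AC = (-10, 4, 11)
i: 0·11 - (-14)·4 = 0 - (-56) = 56
j: (-14)·(-10) - (-8)·11 = 140 - (-88) = 228
k: (-8)·4 - 0·(-10) = -32 - 0 = -32
AB × AC = (56, 228, -32)
|AB × AC| = √56144 ≈ 236.9473
area = ½ · 236.9473 ≈ 118.474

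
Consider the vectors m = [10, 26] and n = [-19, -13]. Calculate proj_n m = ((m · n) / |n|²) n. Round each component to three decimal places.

(18.928, 12.951)

m · n = 10·(-19) + 26·(-13) = -190 - 338 = -528
|n|² = 361 + 169 = 530
proj_n m = (-528/530) · (-19, -13) ≈ (18.928, 12.951)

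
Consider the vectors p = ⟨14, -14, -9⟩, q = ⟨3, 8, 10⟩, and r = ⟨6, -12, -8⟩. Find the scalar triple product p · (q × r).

364

q × r:
i: 8·(-8) - 10·(-12) = -64 - (-120) = 56
j: 10·6 - 3·(-8) = 60 - (-24) = 84
k: 3·(-12) - 8·6 = -36 - 48 = -84
q × r = (56, 84, -84)
p · (q × r) = 14·56 + (-14)·84 + (-9)·(-84) = 784 - 1176 + 756 = 364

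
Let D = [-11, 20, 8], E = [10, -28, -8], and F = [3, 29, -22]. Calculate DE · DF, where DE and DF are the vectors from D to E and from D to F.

DE = E − D = (21, -48, -16)
DF = F − D = (14, 9, -30)
DE · DF = 21·14 + (-48)·9 + (-16)·(-30) = 294 - 432 + 480 = 342

342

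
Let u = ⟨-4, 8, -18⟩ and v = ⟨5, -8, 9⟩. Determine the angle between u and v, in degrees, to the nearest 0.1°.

u · v = (-4)·5 + 8·(-8) + (-18)·9 = -20 - 64 - 162 = -246
|u|² = 16 + 64 + 324 = 404,  |u| = √404 ≈ 20.099751
|v|² = 25 + 64 + 81 = 170,  |v| = √170 ≈ 13.038405
cos θ = -246 / (20.099751 · 13.038405) ≈ -0.93869
θ = arccos(-0.93869) ≈ 159.8°

159.8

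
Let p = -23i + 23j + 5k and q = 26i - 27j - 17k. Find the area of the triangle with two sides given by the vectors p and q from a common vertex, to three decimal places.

183.157

i: 23·(-17) - 5·(-27) = -391 - (-135) = -256
j: 5·26 - (-23)·(-17) = 130 - 391 = -261
k: (-23)·(-27) - 23·26 = 621 - 598 = 23
p × q = (-256, -261, 23)
|p × q| = √((-256)² + (-261)² + 23²) = √134186 ≈ 366.3141
area = ½ · 366.3141 ≈ 183.157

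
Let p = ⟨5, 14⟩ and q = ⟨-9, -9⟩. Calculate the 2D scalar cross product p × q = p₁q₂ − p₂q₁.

81

5·(-9) - 14·(-9) = -45 - (-126) = 81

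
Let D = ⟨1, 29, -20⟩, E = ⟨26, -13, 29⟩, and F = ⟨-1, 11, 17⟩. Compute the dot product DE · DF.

2519

DE = E − D = (25, -42, 49)
DF = F − D = (-2, -18, 37)
DE · DF = 25·(-2) + (-42)·(-18) + 49·37 = -50 + 756 + 1813 = 2519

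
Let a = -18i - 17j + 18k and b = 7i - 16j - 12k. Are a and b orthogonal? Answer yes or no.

a · b = (-18)·7 + (-17)·(-16) + 18·(-12) = -126 + 272 - 216 = -70
Nonzero, so the vectors are not orthogonal.

no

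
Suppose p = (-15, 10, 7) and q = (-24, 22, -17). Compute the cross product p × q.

i: 10·(-17) - 7·22 = -170 - 154 = -324
j: 7·(-24) - (-15)·(-17) = -168 - 255 = -423
k: (-15)·22 - 10·(-24) = -330 - (-240) = -90
p × q = (-324, -423, -90)

(-324, -423, -90)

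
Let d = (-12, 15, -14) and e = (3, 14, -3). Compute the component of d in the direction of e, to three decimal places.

14.765

d · e = (-12)·3 + 15·14 + (-14)·(-3) = -36 + 210 + 42 = 216
|e| = √(9 + 196 + 9) = √214 ≈ 14.6287
comp_e d = 216 / √214 ≈ 14.765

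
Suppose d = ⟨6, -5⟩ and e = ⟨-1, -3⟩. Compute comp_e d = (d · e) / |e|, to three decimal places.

d · e = 6·(-1) + (-5)·(-3) = -6 + 15 = 9
|e| = √(1 + 9) = √10 ≈ 3.1623
comp_e d = 9 / √10 ≈ 2.846

2.846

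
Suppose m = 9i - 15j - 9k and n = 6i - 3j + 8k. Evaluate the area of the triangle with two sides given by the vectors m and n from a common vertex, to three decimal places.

i: (-15)·8 - (-9)·(-3) = -120 - 27 = -147
j: (-9)·6 - 9·8 = -54 - 72 = -126
k: 9·(-3) - (-15)·6 = -27 - (-90) = 63
m × n = (-147, -126, 63)
|m × n| = √((-147)² + (-126)² + 63²) = √41454 ≈ 203.6026
area = ½ · 203.6026 ≈ 101.801

101.801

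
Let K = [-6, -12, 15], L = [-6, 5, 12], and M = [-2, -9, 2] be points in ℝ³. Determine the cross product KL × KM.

(-212, -12, -68)

KL = (0, 17, -3)
KM = (4, 3, -13)
i: 17·(-13) - (-3)·3 = -221 - (-9) = -212
j: (-3)·4 - 0·(-13) = -12 - 0 = -12
k: 0·3 - 17·4 = 0 - 68 = -68
KL × KM = (-212, -12, -68)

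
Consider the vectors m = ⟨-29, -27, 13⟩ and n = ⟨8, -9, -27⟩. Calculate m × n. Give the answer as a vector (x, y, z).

(846, -679, 477)

i: (-27)·(-27) - 13·(-9) = 729 - (-117) = 846
j: 13·8 - (-29)·(-27) = 104 - 783 = -679
k: (-29)·(-9) - (-27)·8 = 261 - (-216) = 477
m × n = (846, -679, 477)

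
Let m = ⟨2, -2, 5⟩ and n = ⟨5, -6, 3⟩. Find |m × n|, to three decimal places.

30.676

i: (-2)·3 - 5·(-6) = -6 - (-30) = 24
j: 5·5 - 2·3 = 25 - 6 = 19
k: 2·(-6) - (-2)·5 = -12 - (-10) = -2
m × n = (24, 19, -2)
|m × n| = √(24² + 19² + (-2)²) = √941 ≈ 30.6757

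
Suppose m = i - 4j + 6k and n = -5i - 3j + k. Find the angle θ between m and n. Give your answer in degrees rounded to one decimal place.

72.4

m · n = 1·(-5) + (-4)·(-3) + 6·1 = -5 + 12 + 6 = 13
|m|² = 1 + 16 + 36 = 53,  |m| = √53 ≈ 7.280110
|n|² = 25 + 9 + 1 = 35,  |n| = √35 ≈ 5.916080
cos θ = 13 / (7.280110 · 5.916080) ≈ 0.30184
θ = arccos(0.30184) ≈ 72.4°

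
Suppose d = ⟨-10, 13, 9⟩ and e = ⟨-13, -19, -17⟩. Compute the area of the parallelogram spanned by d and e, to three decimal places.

i: 13·(-17) - 9·(-19) = -221 - (-171) = -50
j: 9·(-13) - (-10)·(-17) = -117 - 170 = -287
k: (-10)·(-19) - 13·(-13) = 190 - (-169) = 359
d × e = (-50, -287, 359)
|d × e| = √((-50)² + (-287)² + 359²) = √213750 ≈ 462.3311

462.331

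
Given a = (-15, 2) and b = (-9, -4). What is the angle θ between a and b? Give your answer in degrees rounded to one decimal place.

a · b = (-15)·(-9) + 2·(-4) = 135 - 8 = 127
|a|² = 225 + 4 = 229,  |a| = √229 ≈ 15.132746
|b|² = 81 + 16 = 97,  |b| = √97 ≈ 9.848858
cos θ = 127 / (15.132746 · 9.848858) ≈ 0.85212
θ = arccos(0.85212) ≈ 31.6°

31.6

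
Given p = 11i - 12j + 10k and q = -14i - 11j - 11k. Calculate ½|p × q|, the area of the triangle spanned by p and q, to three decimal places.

188.710

i: (-12)·(-11) - 10·(-11) = 132 - (-110) = 242
j: 10·(-14) - 11·(-11) = -140 - (-121) = -19
k: 11·(-11) - (-12)·(-14) = -121 - 168 = -289
p × q = (242, -19, -289)
|p × q| = √(242² + (-19)² + (-289)²) = √142446 ≈ 377.4202
area = ½ · 377.4202 ≈ 188.710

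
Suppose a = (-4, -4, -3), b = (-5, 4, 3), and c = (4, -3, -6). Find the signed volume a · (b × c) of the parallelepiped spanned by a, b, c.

135

b × c:
i: 4·(-6) - 3·(-3) = -24 - (-9) = -15
j: 3·4 - (-5)·(-6) = 12 - 30 = -18
k: (-5)·(-3) - 4·4 = 15 - 16 = -1
b × c = (-15, -18, -1)
a · (b × c) = (-4)·(-15) + (-4)·(-18) + (-3)·(-1) = 60 + 72 + 3 = 135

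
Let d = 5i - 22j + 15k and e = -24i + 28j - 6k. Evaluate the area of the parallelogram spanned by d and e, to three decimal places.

585.139

i: (-22)·(-6) - 15·28 = 132 - 420 = -288
j: 15·(-24) - 5·(-6) = -360 - (-30) = -330
k: 5·28 - (-22)·(-24) = 140 - 528 = -388
d × e = (-288, -330, -388)
|d × e| = √((-288)² + (-330)² + (-388)²) = √342388 ≈ 585.1393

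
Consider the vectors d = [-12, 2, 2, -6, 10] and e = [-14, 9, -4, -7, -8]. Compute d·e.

140

d · e = (-12)·(-14) + 2·9 + 2·(-4) + (-6)·(-7) + 10·(-8) = 168 + 18 - 8 + 42 - 80 = 140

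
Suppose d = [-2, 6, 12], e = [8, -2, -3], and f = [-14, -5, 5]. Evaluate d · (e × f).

-754

e × f:
i: (-2)·5 - (-3)·(-5) = -10 - 15 = -25
j: (-3)·(-14) - 8·5 = 42 - 40 = 2
k: 8·(-5) - (-2)·(-14) = -40 - 28 = -68
e × f = (-25, 2, -68)
d · (e × f) = (-2)·(-25) + 6·2 + 12·(-68) = 50 + 12 - 816 = -754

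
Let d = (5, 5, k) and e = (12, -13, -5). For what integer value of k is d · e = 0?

-1

d · e = 5·12 + 5·(-13) + k·(-5) = -5 - 5k
Set equal to 0: -5k = 5, so k = -1.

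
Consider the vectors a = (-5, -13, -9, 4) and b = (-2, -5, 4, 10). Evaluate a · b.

79

a · b = (-5)·(-2) + (-13)·(-5) + (-9)·4 + 4·10 = 10 + 65 - 36 + 40 = 79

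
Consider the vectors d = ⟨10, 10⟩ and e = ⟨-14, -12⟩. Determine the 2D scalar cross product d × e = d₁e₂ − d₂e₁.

10·(-12) - 10·(-14) = -120 - (-140) = 20

20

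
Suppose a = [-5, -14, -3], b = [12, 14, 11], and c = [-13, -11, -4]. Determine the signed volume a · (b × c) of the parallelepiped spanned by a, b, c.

855

b × c:
i: 14·(-4) - 11·(-11) = -56 - (-121) = 65
j: 11·(-13) - 12·(-4) = -143 - (-48) = -95
k: 12·(-11) - 14·(-13) = -132 - (-182) = 50
b × c = (65, -95, 50)
a · (b × c) = (-5)·65 + (-14)·(-95) + (-3)·50 = -325 + 1330 - 150 = 855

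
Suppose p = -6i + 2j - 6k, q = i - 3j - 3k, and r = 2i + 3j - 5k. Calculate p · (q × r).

-200

q × r:
i: (-3)·(-5) - (-3)·3 = 15 - (-9) = 24
j: (-3)·2 - 1·(-5) = -6 - (-5) = -1
k: 1·3 - (-3)·2 = 3 - (-6) = 9
q × r = (24, -1, 9)
p · (q × r) = (-6)·24 + 2·(-1) + (-6)·9 = -144 - 2 - 54 = -200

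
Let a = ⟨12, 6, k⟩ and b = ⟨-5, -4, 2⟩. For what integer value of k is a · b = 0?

a · b = 12·(-5) + 6·(-4) + k·2 = -84 + 2k
Set equal to 0: 2k = 84, so k = 42.

42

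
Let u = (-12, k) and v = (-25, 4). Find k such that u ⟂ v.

-75

u · v = (-12)·(-25) + k·4 = 300 + 4k
Set equal to 0: 4k = -300, so k = -75.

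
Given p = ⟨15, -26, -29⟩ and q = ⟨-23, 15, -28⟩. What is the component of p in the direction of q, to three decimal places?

1.963

p · q = 15·(-23) + (-26)·15 + (-29)·(-28) = -345 - 390 + 812 = 77
|q| = √(529 + 225 + 784) = √1538 ≈ 39.2173
comp_q p = 77 / √1538 ≈ 1.963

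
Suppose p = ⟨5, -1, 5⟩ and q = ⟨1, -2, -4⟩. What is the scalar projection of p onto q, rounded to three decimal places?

-2.837

p · q = 5·1 + (-1)·(-2) + 5·(-4) = 5 + 2 - 20 = -13
|q| = √(1 + 4 + 16) = √21 ≈ 4.5826
comp_q p = -13 / √21 ≈ -2.837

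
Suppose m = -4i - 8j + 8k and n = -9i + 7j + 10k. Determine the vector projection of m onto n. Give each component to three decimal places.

(-2.348, 1.826, 2.609)

m · n = (-4)·(-9) + (-8)·7 + 8·10 = 36 - 56 + 80 = 60
|n|² = 81 + 49 + 100 = 230
proj_n m = (60/230) · (-9, 7, 10) ≈ (-2.348, 1.826, 2.609)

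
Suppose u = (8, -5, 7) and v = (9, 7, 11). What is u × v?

i: (-5)·11 - 7·7 = -55 - 49 = -104
j: 7·9 - 8·11 = 63 - 88 = -25
k: 8·7 - (-5)·9 = 56 - (-45) = 101
u × v = (-104, -25, 101)

(-104, -25, 101)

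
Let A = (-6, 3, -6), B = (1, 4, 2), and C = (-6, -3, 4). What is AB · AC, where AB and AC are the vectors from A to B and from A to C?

AB = B − A = (7, 1, 8)
AC = C − A = (0, -6, 10)
AB · AC = 7·0 + 1·(-6) + 8·10 = 0 - 6 + 80 = 74

74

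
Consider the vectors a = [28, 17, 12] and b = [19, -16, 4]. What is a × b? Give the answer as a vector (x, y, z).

i: 17·4 - 12·(-16) = 68 - (-192) = 260
j: 12·19 - 28·4 = 228 - 112 = 116
k: 28·(-16) - 17·19 = -448 - 323 = -771
a × b = (260, 116, -771)

(260, 116, -771)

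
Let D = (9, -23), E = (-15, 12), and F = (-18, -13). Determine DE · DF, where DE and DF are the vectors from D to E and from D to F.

998

DE = E − D = (-24, 35)
DF = F − D = (-27, 10)
DE · DF = (-24)·(-27) + 35·10 = 648 + 350 = 998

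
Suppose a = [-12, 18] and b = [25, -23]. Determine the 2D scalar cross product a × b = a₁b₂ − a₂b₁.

(-12)·(-23) - 18·25 = 276 - 450 = -174

-174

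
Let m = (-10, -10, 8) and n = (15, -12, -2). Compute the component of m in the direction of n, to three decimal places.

m · n = (-10)·15 + (-10)·(-12) + 8·(-2) = -150 + 120 - 16 = -46
|n| = √(225 + 144 + 4) = √373 ≈ 19.3132
comp_n m = -46 / √373 ≈ -2.382

-2.382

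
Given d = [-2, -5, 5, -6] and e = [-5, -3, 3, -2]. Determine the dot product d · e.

52

d · e = (-2)·(-5) + (-5)·(-3) + 5·3 + (-6)·(-2) = 10 + 15 + 15 + 12 = 52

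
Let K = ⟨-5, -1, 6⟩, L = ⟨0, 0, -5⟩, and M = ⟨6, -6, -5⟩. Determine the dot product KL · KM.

KL = L − K = (5, 1, -11)
KM = M − K = (11, -5, -11)
KL · KM = 5·11 + 1·(-5) + (-11)·(-11) = 55 - 5 + 121 = 171

171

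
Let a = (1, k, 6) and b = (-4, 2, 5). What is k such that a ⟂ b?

-13

a · b = 1·(-4) + k·2 + 6·5 = 26 + 2k
Set equal to 0: 2k = -26, so k = -13.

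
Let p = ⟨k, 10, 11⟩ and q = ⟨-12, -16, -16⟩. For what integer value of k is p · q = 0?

p · q = k·(-12) + 10·(-16) + 11·(-16) = -336 - 12k
Set equal to 0: -12k = 336, so k = -28.

-28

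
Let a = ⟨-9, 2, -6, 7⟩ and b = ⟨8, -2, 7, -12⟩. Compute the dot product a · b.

a · b = (-9)·8 + 2·(-2) + (-6)·7 + 7·(-12) = -72 - 4 - 42 - 84 = -202

-202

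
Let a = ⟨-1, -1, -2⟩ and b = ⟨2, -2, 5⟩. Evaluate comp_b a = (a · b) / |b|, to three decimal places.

a · b = (-1)·2 + (-1)·(-2) + (-2)·5 = -2 + 2 - 10 = -10
|b| = √(4 + 4 + 25) = √33 ≈ 5.7446
comp_b a = -10 / √33 ≈ -1.741

-1.741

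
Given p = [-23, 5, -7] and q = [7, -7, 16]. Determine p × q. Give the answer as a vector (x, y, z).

(31, 319, 126)

i: 5·16 - (-7)·(-7) = 80 - 49 = 31
j: (-7)·7 - (-23)·16 = -49 - (-368) = 319
k: (-23)·(-7) - 5·7 = 161 - 35 = 126
p × q = (31, 319, 126)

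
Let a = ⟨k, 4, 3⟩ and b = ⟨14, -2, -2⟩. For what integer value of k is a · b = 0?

1

a · b = k·14 + 4·(-2) + 3·(-2) = -14 + 14k
Set equal to 0: 14k = 14, so k = 1.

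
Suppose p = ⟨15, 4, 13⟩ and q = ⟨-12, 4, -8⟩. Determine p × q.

i: 4·(-8) - 13·4 = -32 - 52 = -84
j: 13·(-12) - 15·(-8) = -156 - (-120) = -36
k: 15·4 - 4·(-12) = 60 - (-48) = 108
p × q = (-84, -36, 108)

(-84, -36, 108)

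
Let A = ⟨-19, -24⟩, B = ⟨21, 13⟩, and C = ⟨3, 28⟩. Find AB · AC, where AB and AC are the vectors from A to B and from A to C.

2804

AB = B − A = (40, 37)
AC = C − A = (22, 52)
AB · AC = 40·22 + 37·52 = 880 + 1924 = 2804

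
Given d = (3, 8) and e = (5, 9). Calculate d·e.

d · e = 3·5 + 8·9 = 15 + 72 = 87

87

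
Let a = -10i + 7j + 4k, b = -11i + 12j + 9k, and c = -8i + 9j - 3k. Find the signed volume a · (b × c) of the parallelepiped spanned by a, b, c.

423

b × c:
i: 12·(-3) - 9·9 = -36 - 81 = -117
j: 9·(-8) - (-11)·(-3) = -72 - 33 = -105
k: (-11)·9 - 12·(-8) = -99 - (-96) = -3
b × c = (-117, -105, -3)
a · (b × c) = (-10)·(-117) + 7·(-105) + 4·(-3) = 1170 - 735 - 12 = 423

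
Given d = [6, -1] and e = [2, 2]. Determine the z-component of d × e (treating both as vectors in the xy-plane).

6·2 - (-1)·2 = 12 - (-2) = 14

14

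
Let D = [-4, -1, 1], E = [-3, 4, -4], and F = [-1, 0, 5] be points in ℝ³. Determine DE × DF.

DE = (1, 5, -5)
DF = (3, 1, 4)
i: 5·4 - (-5)·1 = 20 - (-5) = 25
j: (-5)·3 - 1·4 = -15 - 4 = -19
k: 1·1 - 5·3 = 1 - 15 = -14
DE × DF = (25, -19, -14)

(25, -19, -14)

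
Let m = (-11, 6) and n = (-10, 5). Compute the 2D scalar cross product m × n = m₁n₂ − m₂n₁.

(-11)·5 - 6·(-10) = -55 - (-60) = 5

5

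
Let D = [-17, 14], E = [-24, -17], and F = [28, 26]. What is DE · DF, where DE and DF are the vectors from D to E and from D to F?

DE = E − D = (-7, -31)
DF = F − D = (45, 12)
DE · DF = (-7)·45 + (-31)·12 = -315 - 372 = -687

-687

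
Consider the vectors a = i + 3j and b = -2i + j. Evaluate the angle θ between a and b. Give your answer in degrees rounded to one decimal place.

a · b = 1·(-2) + 3·1 = -2 + 3 = 1
|a|² = 1 + 9 = 10,  |a| = √10 ≈ 3.162278
|b|² = 4 + 1 = 5,  |b| = √5 ≈ 2.236068
cos θ = 1 / (3.162278 · 2.236068) ≈ 0.14142
θ = arccos(0.14142) ≈ 81.9°

81.9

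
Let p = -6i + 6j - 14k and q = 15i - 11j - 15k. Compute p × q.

(-244, -300, -24)

i: 6·(-15) - (-14)·(-11) = -90 - 154 = -244
j: (-14)·15 - (-6)·(-15) = -210 - 90 = -300
k: (-6)·(-11) - 6·15 = 66 - 90 = -24
p × q = (-244, -300, -24)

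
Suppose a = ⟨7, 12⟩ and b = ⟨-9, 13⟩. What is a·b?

a · b = 7·(-9) + 12·13 = -63 + 156 = 93

93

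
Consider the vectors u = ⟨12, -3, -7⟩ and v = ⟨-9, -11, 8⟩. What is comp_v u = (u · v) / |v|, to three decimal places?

u · v = 12·(-9) + (-3)·(-11) + (-7)·8 = -108 + 33 - 56 = -131
|v| = √(81 + 121 + 64) = √266 ≈ 16.3095
comp_v u = -131 / √266 ≈ -8.032

-8.032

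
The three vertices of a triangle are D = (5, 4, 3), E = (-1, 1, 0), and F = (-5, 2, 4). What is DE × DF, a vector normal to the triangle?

(-9, 36, -18)

DE = (-6, -3, -3)
DF = (-10, -2, 1)
i: (-3)·1 - (-3)·(-2) = -3 - 6 = -9
j: (-3)·(-10) - (-6)·1 = 30 - (-6) = 36
k: (-6)·(-2) - (-3)·(-10) = 12 - 30 = -18
DE × DF = (-9, 36, -18)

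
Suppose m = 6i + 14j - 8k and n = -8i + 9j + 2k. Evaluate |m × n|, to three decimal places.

200.649

i: 14·2 - (-8)·9 = 28 - (-72) = 100
j: (-8)·(-8) - 6·2 = 64 - 12 = 52
k: 6·9 - 14·(-8) = 54 - (-112) = 166
m × n = (100, 52, 166)
|m × n| = √(100² + 52² + 166²) = √40260 ≈ 200.6489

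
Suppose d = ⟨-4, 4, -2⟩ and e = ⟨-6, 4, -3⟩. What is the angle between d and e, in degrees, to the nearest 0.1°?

11.0

d · e = (-4)·(-6) + 4·4 + (-2)·(-3) = 24 + 16 + 6 = 46
|d|² = 16 + 16 + 4 = 36,  |d| = √36 ≈ 6.000000
|e|² = 36 + 16 + 9 = 61,  |e| = √61 ≈ 7.810250
cos θ = 46 / (6.000000 · 7.810250) ≈ 0.98162
θ = arccos(0.98162) ≈ 11.0°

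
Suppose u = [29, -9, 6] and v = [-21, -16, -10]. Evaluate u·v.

u · v = 29·(-21) + (-9)·(-16) + 6·(-10) = -609 + 144 - 60 = -525

-525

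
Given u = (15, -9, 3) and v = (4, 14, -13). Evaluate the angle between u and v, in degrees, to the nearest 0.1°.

u · v = 15·4 + (-9)·14 + 3·(-13) = 60 - 126 - 39 = -105
|u|² = 225 + 81 + 9 = 315,  |u| = √315 ≈ 17.748239
|v|² = 16 + 196 + 169 = 381,  |v| = √381 ≈ 19.519221
cos θ = -105 / (17.748239 · 19.519221) ≈ -0.30309
θ = arccos(-0.30309) ≈ 107.6°

107.6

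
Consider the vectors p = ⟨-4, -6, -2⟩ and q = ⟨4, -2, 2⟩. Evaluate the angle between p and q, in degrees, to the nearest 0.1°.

p · q = (-4)·4 + (-6)·(-2) + (-2)·2 = -16 + 12 - 4 = -8
|p|² = 16 + 36 + 4 = 56,  |p| = √56 ≈ 7.483315
|q|² = 16 + 4 + 4 = 24,  |q| = √24 ≈ 4.898979
cos θ = -8 / (7.483315 · 4.898979) ≈ -0.21822
θ = arccos(-0.21822) ≈ 102.6°

102.6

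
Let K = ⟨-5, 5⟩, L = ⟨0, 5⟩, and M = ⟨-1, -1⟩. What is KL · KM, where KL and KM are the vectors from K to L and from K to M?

KL = L − K = (5, 0)
KM = M − K = (4, -6)
KL · KM = 5·4 + 0·(-6) = 20 + 0 = 20

20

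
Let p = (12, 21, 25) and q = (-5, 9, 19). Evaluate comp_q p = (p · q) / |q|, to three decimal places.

27.950

p · q = 12·(-5) + 21·9 + 25·19 = -60 + 189 + 475 = 604
|q| = √(25 + 81 + 361) = √467 ≈ 21.6102
comp_q p = 604 / √467 ≈ 27.950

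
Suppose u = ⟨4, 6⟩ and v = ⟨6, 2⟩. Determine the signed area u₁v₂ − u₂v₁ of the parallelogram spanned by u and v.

4·2 - 6·6 = 8 - 36 = -28

-28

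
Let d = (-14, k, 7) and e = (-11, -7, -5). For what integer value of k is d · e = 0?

d · e = (-14)·(-11) + k·(-7) + 7·(-5) = 119 - 7k
Set equal to 0: -7k = -119, so k = 17.

17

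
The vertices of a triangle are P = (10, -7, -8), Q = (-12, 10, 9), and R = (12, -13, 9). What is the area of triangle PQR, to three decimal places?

286.770

PQ = (-22, 17, 17),  PR = (2, -6, 17)
i: 17·17 - 17·(-6) = 289 - (-102) = 391
j: 17·2 - (-22)·17 = 34 - (-374) = 408
k: (-22)·(-6) - 17·2 = 132 - 34 = 98
PQ × PR = (391, 408, 98)
|PQ × PR| = √328949 ≈ 573.5408
area = ½ · 573.5408 ≈ 286.770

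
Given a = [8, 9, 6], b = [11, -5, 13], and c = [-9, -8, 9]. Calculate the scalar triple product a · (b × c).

-2270

b × c:
i: (-5)·9 - 13·(-8) = -45 - (-104) = 59
j: 13·(-9) - 11·9 = -117 - 99 = -216
k: 11·(-8) - (-5)·(-9) = -88 - 45 = -133
b × c = (59, -216, -133)
a · (b × c) = 8·59 + 9·(-216) + 6·(-133) = 472 - 1944 - 798 = -2270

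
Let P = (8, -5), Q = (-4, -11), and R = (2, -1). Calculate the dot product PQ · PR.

48

PQ = Q − P = (-12, -6)
PR = R − P = (-6, 4)
PQ · PR = (-12)·(-6) + (-6)·4 = 72 - 24 = 48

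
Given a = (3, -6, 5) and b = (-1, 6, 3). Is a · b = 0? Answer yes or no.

no

a · b = 3·(-1) + (-6)·6 + 5·3 = -3 - 36 + 15 = -24
Nonzero, so the vectors are not orthogonal.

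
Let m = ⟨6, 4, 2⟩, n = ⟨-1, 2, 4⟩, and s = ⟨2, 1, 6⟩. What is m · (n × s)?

n × s:
i: 2·6 - 4·1 = 12 - 4 = 8
j: 4·2 - (-1)·6 = 8 - (-6) = 14
k: (-1)·1 - 2·2 = -1 - 4 = -5
n × s = (8, 14, -5)
m · (n × s) = 6·8 + 4·14 + 2·(-5) = 48 + 56 - 10 = 94

94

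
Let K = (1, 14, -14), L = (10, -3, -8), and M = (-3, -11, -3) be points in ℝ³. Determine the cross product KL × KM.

(-37, -123, -293)

KL = (9, -17, 6)
KM = (-4, -25, 11)
i: (-17)·11 - 6·(-25) = -187 - (-150) = -37
j: 6·(-4) - 9·11 = -24 - 99 = -123
k: 9·(-25) - (-17)·(-4) = -225 - 68 = -293
KL × KM = (-37, -123, -293)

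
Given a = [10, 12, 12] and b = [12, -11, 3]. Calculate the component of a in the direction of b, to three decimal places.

a · b = 10·12 + 12·(-11) + 12·3 = 120 - 132 + 36 = 24
|b| = √(144 + 121 + 9) = √274 ≈ 16.5529
comp_b a = 24 / √274 ≈ 1.450

1.450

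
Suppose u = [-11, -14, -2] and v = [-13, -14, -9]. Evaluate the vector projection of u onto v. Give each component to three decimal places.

u · v = (-11)·(-13) + (-14)·(-14) + (-2)·(-9) = 143 + 196 + 18 = 357
|v|² = 169 + 196 + 81 = 446
proj_v u = (357/446) · (-13, -14, -9) ≈ (-10.406, -11.206, -7.204)

(-10.406, -11.206, -7.204)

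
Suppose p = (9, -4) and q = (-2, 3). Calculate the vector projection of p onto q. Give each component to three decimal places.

p · q = 9·(-2) + (-4)·3 = -18 - 12 = -30
|q|² = 4 + 9 = 13
proj_q p = (-30/13) · (-2, 3) ≈ (4.615, -6.923)

(4.615, -6.923)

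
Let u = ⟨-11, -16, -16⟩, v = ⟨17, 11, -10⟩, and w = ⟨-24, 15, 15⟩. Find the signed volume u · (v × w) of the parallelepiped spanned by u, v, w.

-11529

v × w:
i: 11·15 - (-10)·15 = 165 - (-150) = 315
j: (-10)·(-24) - 17·15 = 240 - 255 = -15
k: 17·15 - 11·(-24) = 255 - (-264) = 519
v × w = (315, -15, 519)
u · (v × w) = (-11)·315 + (-16)·(-15) + (-16)·519 = -3465 + 240 - 8304 = -11529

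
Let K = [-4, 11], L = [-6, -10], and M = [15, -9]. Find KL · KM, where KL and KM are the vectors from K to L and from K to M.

382

KL = L − K = (-2, -21)
KM = M − K = (19, -20)
KL · KM = (-2)·19 + (-21)·(-20) = -38 + 420 = 382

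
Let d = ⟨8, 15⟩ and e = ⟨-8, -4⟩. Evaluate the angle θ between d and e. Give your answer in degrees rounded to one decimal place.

144.6

d · e = 8·(-8) + 15·(-4) = -64 - 60 = -124
|d|² = 64 + 225 = 289,  |d| = √289 ≈ 17.000000
|e|² = 64 + 16 = 80,  |e| = √80 ≈ 8.944272
cos θ = -124 / (17.000000 · 8.944272) ≈ -0.81551
θ = arccos(-0.81551) ≈ 144.6°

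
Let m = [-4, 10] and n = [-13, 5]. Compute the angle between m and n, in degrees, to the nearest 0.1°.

m · n = (-4)·(-13) + 10·5 = 52 + 50 = 102
|m|² = 16 + 100 = 116,  |m| = √116 ≈ 10.770330
|n|² = 169 + 25 = 194,  |n| = √194 ≈ 13.928388
cos θ = 102 / (10.770330 · 13.928388) ≈ 0.67994
θ = arccos(0.67994) ≈ 47.2°

47.2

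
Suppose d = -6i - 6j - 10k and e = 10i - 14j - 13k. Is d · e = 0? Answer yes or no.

d · e = (-6)·10 + (-6)·(-14) + (-10)·(-13) = -60 + 84 + 130 = 154
Nonzero, so the vectors are not orthogonal.

no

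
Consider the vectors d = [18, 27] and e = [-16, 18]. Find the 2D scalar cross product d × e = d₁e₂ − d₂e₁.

18·18 - 27·(-16) = 324 - (-432) = 756

756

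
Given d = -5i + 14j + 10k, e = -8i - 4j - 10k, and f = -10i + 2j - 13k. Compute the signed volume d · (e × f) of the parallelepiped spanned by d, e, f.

-976

e × f:
i: (-4)·(-13) - (-10)·2 = 52 - (-20) = 72
j: (-10)·(-10) - (-8)·(-13) = 100 - 104 = -4
k: (-8)·2 - (-4)·(-10) = -16 - 40 = -56
e × f = (72, -4, -56)
d · (e × f) = (-5)·72 + 14·(-4) + 10·(-56) = -360 - 56 - 560 = -976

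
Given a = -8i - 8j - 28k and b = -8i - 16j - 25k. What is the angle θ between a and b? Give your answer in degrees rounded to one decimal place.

a · b = (-8)·(-8) + (-8)·(-16) + (-28)·(-25) = 64 + 128 + 700 = 892
|a|² = 64 + 64 + 784 = 912,  |a| = √912 ≈ 30.199338
|b|² = 64 + 256 + 625 = 945,  |b| = √945 ≈ 30.740852
cos θ = 892 / (30.199338 · 30.740852) ≈ 0.96084
θ = arccos(0.96084) ≈ 16.1°

16.1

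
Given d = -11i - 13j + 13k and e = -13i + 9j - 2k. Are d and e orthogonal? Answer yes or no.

yes

d · e = (-11)·(-13) + (-13)·9 + 13·(-2) = 143 - 117 - 26 = 0
Zero, so the vectors are orthogonal.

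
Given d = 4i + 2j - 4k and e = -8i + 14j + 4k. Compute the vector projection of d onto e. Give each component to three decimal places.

d · e = 4·(-8) + 2·14 + (-4)·4 = -32 + 28 - 16 = -20
|e|² = 64 + 196 + 16 = 276
proj_e d = (-20/276) · (-8, 14, 4) ≈ (0.580, -1.014, -0.290)

(0.580, -1.014, -0.290)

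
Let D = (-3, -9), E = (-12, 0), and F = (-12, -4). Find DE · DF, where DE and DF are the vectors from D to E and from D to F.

126

DE = E − D = (-9, 9)
DF = F − D = (-9, 5)
DE · DF = (-9)·(-9) + 9·5 = 81 + 45 = 126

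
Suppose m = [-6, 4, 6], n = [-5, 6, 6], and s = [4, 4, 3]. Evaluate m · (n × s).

-72

n × s:
i: 6·3 - 6·4 = 18 - 24 = -6
j: 6·4 - (-5)·3 = 24 - (-15) = 39
k: (-5)·4 - 6·4 = -20 - 24 = -44
n × s = (-6, 39, -44)
m · (n × s) = (-6)·(-6) + 4·39 + 6·(-44) = 36 + 156 - 264 = -72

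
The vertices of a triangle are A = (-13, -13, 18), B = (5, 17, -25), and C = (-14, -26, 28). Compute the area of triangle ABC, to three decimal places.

AB = (18, 30, -43),  AC = (-1, -13, 10)
i: 30·10 - (-43)·(-13) = 300 - 559 = -259
j: (-43)·(-1) - 18·10 = 43 - 180 = -137
k: 18·(-13) - 30·(-1) = -234 - (-30) = -204
AB × AC = (-259, -137, -204)
|AB × AC| = √127466 ≈ 357.0238
area = ½ · 357.0238 ≈ 178.512

178.512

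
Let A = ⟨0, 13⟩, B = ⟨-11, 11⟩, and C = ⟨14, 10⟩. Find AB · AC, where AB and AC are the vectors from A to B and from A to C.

AB = B − A = (-11, -2)
AC = C − A = (14, -3)
AB · AC = (-11)·14 + (-2)·(-3) = -154 + 6 = -148

-148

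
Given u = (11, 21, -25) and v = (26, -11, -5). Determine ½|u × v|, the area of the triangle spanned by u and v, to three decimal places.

i: 21·(-5) - (-25)·(-11) = -105 - 275 = -380
j: (-25)·26 - 11·(-5) = -650 - (-55) = -595
k: 11·(-11) - 21·26 = -121 - 546 = -667
u × v = (-380, -595, -667)
|u × v| = √((-380)² + (-595)² + (-667)²) = √943314 ≈ 971.2435
area = ½ · 971.2435 ≈ 485.622

485.622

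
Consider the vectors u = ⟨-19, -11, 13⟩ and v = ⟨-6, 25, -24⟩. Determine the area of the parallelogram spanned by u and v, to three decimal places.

i: (-11)·(-24) - 13·25 = 264 - 325 = -61
j: 13·(-6) - (-19)·(-24) = -78 - 456 = -534
k: (-19)·25 - (-11)·(-6) = -475 - 66 = -541
u × v = (-61, -534, -541)
|u × v| = √((-61)² + (-534)² + (-541)²) = √581558 ≈ 762.5995

762.600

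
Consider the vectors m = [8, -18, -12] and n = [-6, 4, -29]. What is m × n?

(570, 304, -76)

i: (-18)·(-29) - (-12)·4 = 522 - (-48) = 570
j: (-12)·(-6) - 8·(-29) = 72 - (-232) = 304
k: 8·4 - (-18)·(-6) = 32 - 108 = -76
m × n = (570, 304, -76)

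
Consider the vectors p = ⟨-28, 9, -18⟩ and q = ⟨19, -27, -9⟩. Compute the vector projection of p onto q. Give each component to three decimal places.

(-9.946, 14.134, 4.711)

p · q = (-28)·19 + 9·(-27) + (-18)·(-9) = -532 - 243 + 162 = -613
|q|² = 361 + 729 + 81 = 1171
proj_q p = (-613/1171) · (19, -27, -9) ≈ (-9.946, 14.134, 4.711)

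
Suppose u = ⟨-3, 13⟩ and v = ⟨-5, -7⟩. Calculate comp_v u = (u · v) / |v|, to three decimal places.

-8.835

u · v = (-3)·(-5) + 13·(-7) = 15 - 91 = -76
|v| = √(25 + 49) = √74 ≈ 8.6023
comp_v u = -76 / √74 ≈ -8.835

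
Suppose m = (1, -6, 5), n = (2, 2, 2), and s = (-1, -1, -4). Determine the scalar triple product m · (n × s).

-42

n × s:
i: 2·(-4) - 2·(-1) = -8 - (-2) = -6
j: 2·(-1) - 2·(-4) = -2 - (-8) = 6
k: 2·(-1) - 2·(-1) = -2 - (-2) = 0
n × s = (-6, 6, 0)
m · (n × s) = 1·(-6) + (-6)·6 + 5·0 = -6 - 36 + 0 = -42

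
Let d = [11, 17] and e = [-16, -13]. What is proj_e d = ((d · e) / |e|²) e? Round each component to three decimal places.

(14.946, 12.144)

d · e = 11·(-16) + 17·(-13) = -176 - 221 = -397
|e|² = 256 + 169 = 425
proj_e d = (-397/425) · (-16, -13) ≈ (14.946, 12.144)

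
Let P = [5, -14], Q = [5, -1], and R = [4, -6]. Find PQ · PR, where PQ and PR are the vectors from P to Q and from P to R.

104

PQ = Q − P = (0, 13)
PR = R − P = (-1, 8)
PQ · PR = 0·(-1) + 13·8 = 0 + 104 = 104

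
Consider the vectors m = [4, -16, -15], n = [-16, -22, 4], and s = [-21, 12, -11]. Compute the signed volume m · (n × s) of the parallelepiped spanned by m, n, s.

n × s:
i: (-22)·(-11) - 4·12 = 242 - 48 = 194
j: 4·(-21) - (-16)·(-11) = -84 - 176 = -260
k: (-16)·12 - (-22)·(-21) = -192 - 462 = -654
n × s = (194, -260, -654)
m · (n × s) = 4·194 + (-16)·(-260) + (-15)·(-654) = 776 + 4160 + 9810 = 14746

14746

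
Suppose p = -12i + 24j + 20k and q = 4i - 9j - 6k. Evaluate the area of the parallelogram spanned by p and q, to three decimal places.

i: 24·(-6) - 20·(-9) = -144 - (-180) = 36
j: 20·4 - (-12)·(-6) = 80 - 72 = 8
k: (-12)·(-9) - 24·4 = 108 - 96 = 12
p × q = (36, 8, 12)
|p × q| = √(36² + 8² + 12²) = √1504 ≈ 38.7814

38.781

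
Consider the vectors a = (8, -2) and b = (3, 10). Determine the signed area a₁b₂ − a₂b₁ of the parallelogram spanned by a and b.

8·10 - (-2)·3 = 80 - (-6) = 86

86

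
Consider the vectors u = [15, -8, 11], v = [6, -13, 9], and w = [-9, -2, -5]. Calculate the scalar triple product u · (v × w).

234

v × w:
i: (-13)·(-5) - 9·(-2) = 65 - (-18) = 83
j: 9·(-9) - 6·(-5) = -81 - (-30) = -51
k: 6·(-2) - (-13)·(-9) = -12 - 117 = -129
v × w = (83, -51, -129)
u · (v × w) = 15·83 + (-8)·(-51) + 11·(-129) = 1245 + 408 - 1419 = 234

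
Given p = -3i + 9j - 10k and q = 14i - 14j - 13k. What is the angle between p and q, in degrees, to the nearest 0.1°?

p · q = (-3)·14 + 9·(-14) + (-10)·(-13) = -42 - 126 + 130 = -38
|p|² = 9 + 81 + 100 = 190,  |p| = √190 ≈ 13.784049
|q|² = 196 + 196 + 169 = 561,  |q| = √561 ≈ 23.685439
cos θ = -38 / (13.784049 · 23.685439) ≈ -0.11639
θ = arccos(-0.11639) ≈ 96.7°

96.7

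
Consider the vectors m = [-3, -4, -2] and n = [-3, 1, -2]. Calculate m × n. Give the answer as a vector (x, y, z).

(10, 0, -15)

i: (-4)·(-2) - (-2)·1 = 8 - (-2) = 10
j: (-2)·(-3) - (-3)·(-2) = 6 - 6 = 0
k: (-3)·1 - (-4)·(-3) = -3 - 12 = -15
m × n = (10, 0, -15)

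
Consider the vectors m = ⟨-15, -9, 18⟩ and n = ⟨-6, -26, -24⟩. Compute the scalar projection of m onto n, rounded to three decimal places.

m · n = (-15)·(-6) + (-9)·(-26) + 18·(-24) = 90 + 234 - 432 = -108
|n| = √(36 + 676 + 576) = √1288 ≈ 35.8887
comp_n m = -108 / √1288 ≈ -3.009

-3.009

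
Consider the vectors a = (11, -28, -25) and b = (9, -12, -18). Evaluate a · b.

a · b = 11·9 + (-28)·(-12) + (-25)·(-18) = 99 + 336 + 450 = 885

885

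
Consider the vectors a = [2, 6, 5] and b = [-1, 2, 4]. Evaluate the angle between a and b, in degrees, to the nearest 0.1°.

35.7

a · b = 2·(-1) + 6·2 + 5·4 = -2 + 12 + 20 = 30
|a|² = 4 + 36 + 25 = 65,  |a| = √65 ≈ 8.062258
|b|² = 1 + 4 + 16 = 21,  |b| = √21 ≈ 4.582576
cos θ = 30 / (8.062258 · 4.582576) ≈ 0.81200
θ = arccos(0.81200) ≈ 35.7°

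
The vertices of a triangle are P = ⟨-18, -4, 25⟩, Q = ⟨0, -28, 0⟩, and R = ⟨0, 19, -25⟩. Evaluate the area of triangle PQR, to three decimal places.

1008.568

PQ = (18, -24, -25),  PR = (18, 23, -50)
i: (-24)·(-50) - (-25)·23 = 1200 - (-575) = 1775
j: (-25)·18 - 18·(-50) = -450 - (-900) = 450
k: 18·23 - (-24)·18 = 414 - (-432) = 846
PQ × PR = (1775, 450, 846)
|PQ × PR| = √4068841 ≈ 2017.1368
area = ½ · 2017.1368 ≈ 1008.568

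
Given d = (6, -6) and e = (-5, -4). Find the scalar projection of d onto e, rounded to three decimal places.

-0.937

d · e = 6·(-5) + (-6)·(-4) = -30 + 24 = -6
|e| = √(25 + 16) = √41 ≈ 6.4031
comp_e d = -6 / √41 ≈ -0.937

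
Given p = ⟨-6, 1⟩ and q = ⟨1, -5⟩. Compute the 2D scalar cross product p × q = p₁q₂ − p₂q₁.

29

(-6)·(-5) - 1·1 = 30 - 1 = 29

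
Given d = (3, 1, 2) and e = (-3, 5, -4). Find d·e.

-12

d · e = 3·(-3) + 1·5 + 2·(-4) = -9 + 5 - 8 = -12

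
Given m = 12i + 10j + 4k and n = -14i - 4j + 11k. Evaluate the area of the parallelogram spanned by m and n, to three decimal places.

i: 10·11 - 4·(-4) = 110 - (-16) = 126
j: 4·(-14) - 12·11 = -56 - 132 = -188
k: 12·(-4) - 10·(-14) = -48 - (-140) = 92
m × n = (126, -188, 92)
|m × n| = √(126² + (-188)² + 92²) = √59684 ≈ 244.3031

244.303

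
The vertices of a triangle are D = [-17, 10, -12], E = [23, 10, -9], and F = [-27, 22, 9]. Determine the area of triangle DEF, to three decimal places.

497.141

DE = (40, 0, 3),  DF = (-10, 12, 21)
i: 0·21 - 3·12 = 0 - 36 = -36
j: 3·(-10) - 40·21 = -30 - 840 = -870
k: 40·12 - 0·(-10) = 480 - 0 = 480
DE × DF = (-36, -870, 480)
|DE × DF| = √988596 ≈ 994.2817
area = ½ · 994.2817 ≈ 497.141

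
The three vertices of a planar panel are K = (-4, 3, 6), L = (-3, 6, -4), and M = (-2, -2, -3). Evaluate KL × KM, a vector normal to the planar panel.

(-77, -11, -11)

KL = (1, 3, -10)
KM = (2, -5, -9)
i: 3·(-9) - (-10)·(-5) = -27 - 50 = -77
j: (-10)·2 - 1·(-9) = -20 - (-9) = -11
k: 1·(-5) - 3·2 = -5 - 6 = -11
KL × KM = (-77, -11, -11)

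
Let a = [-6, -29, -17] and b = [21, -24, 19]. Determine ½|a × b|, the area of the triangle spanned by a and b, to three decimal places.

621.639

i: (-29)·19 - (-17)·(-24) = -551 - 408 = -959
j: (-17)·21 - (-6)·19 = -357 - (-114) = -243
k: (-6)·(-24) - (-29)·21 = 144 - (-609) = 753
a × b = (-959, -243, 753)
|a × b| = √((-959)² + (-243)² + 753²) = √1545739 ≈ 1243.2775
area = ½ · 1243.2775 ≈ 621.639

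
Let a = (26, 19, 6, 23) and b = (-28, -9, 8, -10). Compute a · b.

a · b = 26·(-28) + 19·(-9) + 6·8 + 23·(-10) = -728 - 171 + 48 - 230 = -1081

-1081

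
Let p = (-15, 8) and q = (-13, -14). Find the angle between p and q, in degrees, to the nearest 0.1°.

p · q = (-15)·(-13) + 8·(-14) = 195 - 112 = 83
|p|² = 225 + 64 = 289,  |p| = √289 ≈ 17.000000
|q|² = 169 + 196 = 365,  |q| = √365 ≈ 19.104973
cos θ = 83 / (17.000000 · 19.104973) ≈ 0.25555
θ = arccos(0.25555) ≈ 75.2°

75.2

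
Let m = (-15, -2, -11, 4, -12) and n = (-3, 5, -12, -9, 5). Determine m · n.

71

m · n = (-15)·(-3) + (-2)·5 + (-11)·(-12) + 4·(-9) + (-12)·5 = 45 - 10 + 132 - 36 - 60 = 71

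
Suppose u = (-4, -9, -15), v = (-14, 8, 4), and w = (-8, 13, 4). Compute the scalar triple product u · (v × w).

v × w:
i: 8·4 - 4·13 = 32 - 52 = -20
j: 4·(-8) - (-14)·4 = -32 - (-56) = 24
k: (-14)·13 - 8·(-8) = -182 - (-64) = -118
v × w = (-20, 24, -118)
u · (v × w) = (-4)·(-20) + (-9)·24 + (-15)·(-118) = 80 - 216 + 1770 = 1634

1634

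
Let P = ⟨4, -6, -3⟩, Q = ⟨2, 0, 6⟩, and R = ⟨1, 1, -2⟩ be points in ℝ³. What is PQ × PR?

PQ = (-2, 6, 9)
PR = (-3, 7, 1)
i: 6·1 - 9·7 = 6 - 63 = -57
j: 9·(-3) - (-2)·1 = -27 - (-2) = -25
k: (-2)·7 - 6·(-3) = -14 - (-18) = 4
PQ × PR = (-57, -25, 4)

(-57, -25, 4)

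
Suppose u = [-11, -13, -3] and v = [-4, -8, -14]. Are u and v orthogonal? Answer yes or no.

u · v = (-11)·(-4) + (-13)·(-8) + (-3)·(-14) = 44 + 104 + 42 = 190
Nonzero, so the vectors are not orthogonal.

no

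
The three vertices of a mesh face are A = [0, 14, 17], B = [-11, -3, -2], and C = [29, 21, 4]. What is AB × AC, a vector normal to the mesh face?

AB = (-11, -17, -19)
AC = (29, 7, -13)
i: (-17)·(-13) - (-19)·7 = 221 - (-133) = 354
j: (-19)·29 - (-11)·(-13) = -551 - 143 = -694
k: (-11)·7 - (-17)·29 = -77 - (-493) = 416
AB × AC = (354, -694, 416)

(354, -694, 416)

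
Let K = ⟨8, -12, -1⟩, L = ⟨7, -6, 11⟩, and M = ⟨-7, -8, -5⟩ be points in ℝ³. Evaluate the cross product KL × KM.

(-72, -184, 86)

KL = (-1, 6, 12)
KM = (-15, 4, -4)
i: 6·(-4) - 12·4 = -24 - 48 = -72
j: 12·(-15) - (-1)·(-4) = -180 - 4 = -184
k: (-1)·4 - 6·(-15) = -4 - (-90) = 86
KL × KM = (-72, -184, 86)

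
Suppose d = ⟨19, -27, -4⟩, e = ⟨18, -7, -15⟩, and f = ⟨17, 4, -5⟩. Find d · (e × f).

5496

e × f:
i: (-7)·(-5) - (-15)·4 = 35 - (-60) = 95
j: (-15)·17 - 18·(-5) = -255 - (-90) = -165
k: 18·4 - (-7)·17 = 72 - (-119) = 191
e × f = (95, -165, 191)
d · (e × f) = 19·95 + (-27)·(-165) + (-4)·191 = 1805 + 4455 - 764 = 5496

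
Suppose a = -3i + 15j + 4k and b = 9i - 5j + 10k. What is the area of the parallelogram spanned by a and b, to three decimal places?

218.303

i: 15·10 - 4·(-5) = 150 - (-20) = 170
j: 4·9 - (-3)·10 = 36 - (-30) = 66
k: (-3)·(-5) - 15·9 = 15 - 135 = -120
a × b = (170, 66, -120)
|a × b| = √(170² + 66² + (-120)²) = √47656 ≈ 218.3025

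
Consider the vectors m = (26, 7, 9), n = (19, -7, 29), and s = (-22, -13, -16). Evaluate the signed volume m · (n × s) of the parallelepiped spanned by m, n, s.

n × s:
i: (-7)·(-16) - 29·(-13) = 112 - (-377) = 489
j: 29·(-22) - 19·(-16) = -638 - (-304) = -334
k: 19·(-13) - (-7)·(-22) = -247 - 154 = -401
n × s = (489, -334, -401)
m · (n × s) = 26·489 + 7·(-334) + 9·(-401) = 12714 - 2338 - 3609 = 6767

6767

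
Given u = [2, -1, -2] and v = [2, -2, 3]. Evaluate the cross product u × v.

(-7, -10, -2)

i: (-1)·3 - (-2)·(-2) = -3 - 4 = -7
j: (-2)·2 - 2·3 = -4 - 6 = -10
k: 2·(-2) - (-1)·2 = -4 - (-2) = -2
u × v = (-7, -10, -2)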